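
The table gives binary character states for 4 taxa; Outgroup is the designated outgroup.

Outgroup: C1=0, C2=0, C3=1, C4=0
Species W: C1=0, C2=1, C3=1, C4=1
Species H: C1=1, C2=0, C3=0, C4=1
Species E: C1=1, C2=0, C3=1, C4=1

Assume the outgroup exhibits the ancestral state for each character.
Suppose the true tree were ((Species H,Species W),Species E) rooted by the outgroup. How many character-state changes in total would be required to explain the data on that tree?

5

Map each character onto ((Species H,Species W),Species E) (rooted by Outgroup) and count the minimum state changes it requires (Fitch parsimony):
C1: 2; C2: 1; C3: 1; C4: 1.
Total tree length = 5.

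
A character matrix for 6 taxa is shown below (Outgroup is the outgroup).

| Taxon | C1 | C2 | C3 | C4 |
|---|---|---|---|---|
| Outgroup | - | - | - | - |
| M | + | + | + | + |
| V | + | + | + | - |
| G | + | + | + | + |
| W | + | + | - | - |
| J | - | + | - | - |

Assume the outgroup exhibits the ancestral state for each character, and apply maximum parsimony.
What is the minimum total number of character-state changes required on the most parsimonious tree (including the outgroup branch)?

4

The outgroup has state '-' for every character, so '+' is the derived state throughout.
Only G, M, V, and W show the derived state '+' for C1, supporting them as a clade.
All ingroup taxa share the derived state '+' for C2; it defines the ingroup but does not resolve relationships within it.
C3: derived state '+' in G, M, and V only — synapomorphy for {G, M, V}.
Only G and M show the derived state '+' for C4, supporting them as a clade.
Most parsimonious ingroup topology: ((((M,G),V),W),J).
Changes per character on this tree: C1: 1; C2: 1; C3: 1; C4: 1.
Total = 4.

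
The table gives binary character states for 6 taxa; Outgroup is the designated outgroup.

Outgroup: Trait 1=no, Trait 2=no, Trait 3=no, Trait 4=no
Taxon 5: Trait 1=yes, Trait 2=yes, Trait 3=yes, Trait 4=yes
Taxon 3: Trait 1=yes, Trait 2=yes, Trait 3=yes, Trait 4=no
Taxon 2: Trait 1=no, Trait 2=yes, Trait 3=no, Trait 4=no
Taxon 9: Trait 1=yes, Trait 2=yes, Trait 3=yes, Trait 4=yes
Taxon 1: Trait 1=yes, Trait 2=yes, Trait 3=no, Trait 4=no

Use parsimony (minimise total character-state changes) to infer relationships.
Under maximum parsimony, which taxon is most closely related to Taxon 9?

The outgroup has state 'no' for every character, so 'yes' is the derived state throughout.
Trait 1: derived state 'yes' in Taxon 1, Taxon 3, Taxon 5, and Taxon 9 only — synapomorphy for {Taxon 1, Taxon 3, Taxon 5, Taxon 9}.
All ingroup taxa share the derived state 'yes' for Trait 2; it defines the ingroup but does not resolve relationships within it.
Only Taxon 3, Taxon 5, and Taxon 9 show the derived state 'yes' for Trait 3, supporting them as a clade.
Only Taxon 5 and Taxon 9 show the derived state 'yes' for Trait 4, supporting them as a clade.
Most parsimonious ingroup topology: ((((Taxon 5,Taxon 9),Taxon 3),Taxon 1),Taxon 2).
Taxon 9 and Taxon 5 form a cherry on this tree, so they are sister taxa.

Taxon 5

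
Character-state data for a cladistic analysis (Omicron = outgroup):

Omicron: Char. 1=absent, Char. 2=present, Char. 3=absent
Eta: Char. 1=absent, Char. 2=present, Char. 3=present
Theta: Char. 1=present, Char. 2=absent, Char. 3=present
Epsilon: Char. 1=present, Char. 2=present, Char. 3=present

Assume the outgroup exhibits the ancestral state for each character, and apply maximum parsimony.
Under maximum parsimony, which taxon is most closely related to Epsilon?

Character polarity is set by the outgroup: the derived state is whichever differs from the outgroup's state, so for Char. 2 the derived state is 'absent', and for the remaining characters it is 'present'.
Char. 1 (derived state 'present') is shared by Epsilon and Theta — a synapomorphy uniting that clade.
Char. 2 (derived state 'absent') is unique to Theta (autapomorphy; uninformative for grouping).
Char. 3 (derived state 'present') is shared by all ingroup taxa — unites the whole ingroup.
Most parsimonious ingroup topology: (Eta,(Theta,Epsilon)).
Epsilon and Theta form a cherry on this tree, so they are sister taxa.

Theta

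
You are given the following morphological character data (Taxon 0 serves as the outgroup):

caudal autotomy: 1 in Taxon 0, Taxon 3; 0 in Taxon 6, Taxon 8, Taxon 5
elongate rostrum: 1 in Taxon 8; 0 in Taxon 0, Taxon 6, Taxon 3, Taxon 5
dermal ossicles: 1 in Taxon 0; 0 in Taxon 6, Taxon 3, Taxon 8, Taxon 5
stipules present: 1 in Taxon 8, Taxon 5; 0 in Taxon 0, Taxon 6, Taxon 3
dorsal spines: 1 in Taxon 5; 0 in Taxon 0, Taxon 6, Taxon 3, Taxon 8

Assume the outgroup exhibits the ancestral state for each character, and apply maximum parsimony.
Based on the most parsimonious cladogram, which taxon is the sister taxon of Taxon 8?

Taxon 5

Character polarity is set by the outgroup: the derived state is whichever differs from the outgroup's state, so for caudal autotomy, dermal ossicles the derived state is '0', and for the remaining characters it is '1'.
Only Taxon 5, Taxon 6, and Taxon 8 show the derived state '0' for caudal autotomy, supporting them as a clade.
elongate rostrum: derived state '1' in Taxon 8 only — an autapomorphy, so it tells us nothing about relationships among taxa.
All ingroup taxa share the derived state '0' for dermal ossicles; it defines the ingroup but does not resolve relationships within it.
stipules present: derived state '1' in Taxon 5 and Taxon 8 only — synapomorphy for {Taxon 5, Taxon 8}.
dorsal spines (derived state '1') is unique to Taxon 5 (autapomorphy; uninformative for grouping).
Most parsimonious ingroup topology: ((Taxon 6,(Taxon 8,Taxon 5)),Taxon 3).
Taxon 8 and Taxon 5 form a cherry on this tree, so they are sister taxa.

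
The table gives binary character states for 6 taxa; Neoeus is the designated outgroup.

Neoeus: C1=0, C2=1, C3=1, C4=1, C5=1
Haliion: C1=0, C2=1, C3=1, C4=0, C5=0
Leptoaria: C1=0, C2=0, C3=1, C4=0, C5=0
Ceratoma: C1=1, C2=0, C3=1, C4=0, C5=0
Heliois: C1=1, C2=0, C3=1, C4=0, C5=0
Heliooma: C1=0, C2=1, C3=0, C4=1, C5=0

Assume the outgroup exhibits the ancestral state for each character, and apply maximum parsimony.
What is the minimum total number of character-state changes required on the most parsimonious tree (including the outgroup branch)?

Character polarity is set by the outgroup: the derived state is whichever differs from the outgroup's state, so for C2, C3, C4, C5 the derived state is '0', and for the remaining characters it is '1'.
C1: derived state '1' in Ceratoma and Heliois only — synapomorphy for {Ceratoma, Heliois}.
C2: derived state '0' in Ceratoma, Heliois, and Leptoaria only — synapomorphy for {Ceratoma, Heliois, Leptoaria}.
C3: derived state '0' in Heliooma only — an autapomorphy, so it tells us nothing about relationships among taxa.
C4 (derived state '0') is shared by Ceratoma, Haliion, Heliois, and Leptoaria — a synapomorphy uniting that clade.
C5 (derived state '0') is shared by all ingroup taxa — unites the whole ingroup.
Most parsimonious ingroup topology: ((Haliion,(Leptoaria,(Ceratoma,Heliois))),Heliooma).
Changes per character on this tree: C1: 1; C2: 1; C3: 1; C4: 1; C5: 1.
Total = 5.

5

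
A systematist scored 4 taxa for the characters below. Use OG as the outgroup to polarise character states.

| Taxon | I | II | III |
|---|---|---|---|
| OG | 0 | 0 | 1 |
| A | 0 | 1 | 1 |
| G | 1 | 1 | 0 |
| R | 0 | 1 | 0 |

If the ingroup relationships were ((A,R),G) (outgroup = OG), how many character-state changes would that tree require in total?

4

Map each character onto ((A,R),G) (rooted by OG) and count the minimum state changes it requires (Fitch parsimony):
I: 1; II: 1; III: 2.
Total tree length = 4.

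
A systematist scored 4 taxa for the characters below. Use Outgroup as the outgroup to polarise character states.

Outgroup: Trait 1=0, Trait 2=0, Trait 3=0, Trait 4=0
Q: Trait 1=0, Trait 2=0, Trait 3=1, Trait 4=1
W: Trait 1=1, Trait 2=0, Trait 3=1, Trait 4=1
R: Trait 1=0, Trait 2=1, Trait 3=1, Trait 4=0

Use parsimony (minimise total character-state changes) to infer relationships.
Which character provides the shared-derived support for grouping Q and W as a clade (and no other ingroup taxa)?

Trait 4

The outgroup has state '0' for every character, so '1' is the derived state throughout.
Trait 1: derived state '1' in W only — an autapomorphy, so it tells us nothing about relationships among taxa.
Trait 2 (derived state '1') is unique to R (autapomorphy; uninformative for grouping).
All ingroup taxa share the derived state '1' for Trait 3; it defines the ingroup but does not resolve relationships within it.
Trait 4: derived state '1' in Q and W only — synapomorphy for {Q, W}.
Most parsimonious ingroup topology: ((Q,W),R).
The clade {Q, W} is supported by Trait 4: its derived state '1' occurs in exactly those taxa and in no other taxon (including the outgroup).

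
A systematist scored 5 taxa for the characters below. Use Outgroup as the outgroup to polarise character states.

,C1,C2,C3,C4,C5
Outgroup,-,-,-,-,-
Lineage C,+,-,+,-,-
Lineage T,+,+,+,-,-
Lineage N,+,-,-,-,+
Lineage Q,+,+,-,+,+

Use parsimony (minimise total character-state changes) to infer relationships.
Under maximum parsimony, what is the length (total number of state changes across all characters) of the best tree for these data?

6

The outgroup has state '-' for every character, so '+' is the derived state throughout.
C1 (derived state '+') is shared by all ingroup taxa — unites the whole ingroup.
C2 groups Lineage Q and Lineage T, which is incompatible with the clades supported by the remaining characters; treating it as convergent (homoplasy) costs fewer steps than any alternative tree.
C3 (derived state '+') is shared by Lineage C and Lineage T — a synapomorphy uniting that clade.
C4: derived state '+' in Lineage Q only — an autapomorphy, so it tells us nothing about relationships among taxa.
Only Lineage N and Lineage Q show the derived state '+' for C5, supporting them as a clade.
Most parsimonious ingroup topology: ((Lineage C,Lineage T),(Lineage N,Lineage Q)).
Changes per character on this tree: C1: 1; C2: 2; C3: 1; C4: 1; C5: 1.
Total = 6.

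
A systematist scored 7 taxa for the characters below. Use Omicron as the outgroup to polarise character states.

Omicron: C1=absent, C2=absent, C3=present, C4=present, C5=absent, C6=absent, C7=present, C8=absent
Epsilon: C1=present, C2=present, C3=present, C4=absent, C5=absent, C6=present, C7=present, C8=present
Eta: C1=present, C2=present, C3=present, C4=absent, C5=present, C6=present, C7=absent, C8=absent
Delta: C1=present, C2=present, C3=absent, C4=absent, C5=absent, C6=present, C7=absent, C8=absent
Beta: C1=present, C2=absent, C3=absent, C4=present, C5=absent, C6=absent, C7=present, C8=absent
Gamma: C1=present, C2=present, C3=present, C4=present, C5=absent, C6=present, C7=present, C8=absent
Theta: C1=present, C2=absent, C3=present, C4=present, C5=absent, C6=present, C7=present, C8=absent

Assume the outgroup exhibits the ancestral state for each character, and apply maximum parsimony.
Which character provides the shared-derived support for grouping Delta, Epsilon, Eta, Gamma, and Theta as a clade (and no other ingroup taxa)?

Character polarity is set by the outgroup: the derived state is whichever differs from the outgroup's state, so for C3, C4, C7 the derived state is 'absent', and for the remaining characters it is 'present'.
All ingroup taxa share the derived state 'present' for C1; it defines the ingroup but does not resolve relationships within it.
C2: derived state 'present' in Delta, Epsilon, Eta, and Gamma only — synapomorphy for {Delta, Epsilon, Eta, Gamma}.
C3 groups Beta and Delta, which is incompatible with the clades supported by the remaining characters; treating it as convergent (homoplasy) costs fewer steps than any alternative tree.
C4 (derived state 'absent') is shared by Delta, Epsilon, and Eta — a synapomorphy uniting that clade.
C5: derived state 'present' in Eta only — an autapomorphy, so it tells us nothing about relationships among taxa.
C6: derived state 'present' in Delta, Epsilon, Eta, Gamma, and Theta only — synapomorphy for {Delta, Epsilon, Eta, Gamma, Theta}.
Only Delta and Eta show the derived state 'absent' for C7, supporting them as a clade.
C8: derived state 'present' in Epsilon only — an autapomorphy, so it tells us nothing about relationships among taxa.
Most parsimonious ingroup topology: ((((Epsilon,(Eta,Delta)),Gamma),Theta),Beta).
The clade {Delta, Epsilon, Eta, Gamma, Theta} is supported by C6: its derived state 'present' occurs in exactly those taxa and in no other taxon (including the outgroup).

C6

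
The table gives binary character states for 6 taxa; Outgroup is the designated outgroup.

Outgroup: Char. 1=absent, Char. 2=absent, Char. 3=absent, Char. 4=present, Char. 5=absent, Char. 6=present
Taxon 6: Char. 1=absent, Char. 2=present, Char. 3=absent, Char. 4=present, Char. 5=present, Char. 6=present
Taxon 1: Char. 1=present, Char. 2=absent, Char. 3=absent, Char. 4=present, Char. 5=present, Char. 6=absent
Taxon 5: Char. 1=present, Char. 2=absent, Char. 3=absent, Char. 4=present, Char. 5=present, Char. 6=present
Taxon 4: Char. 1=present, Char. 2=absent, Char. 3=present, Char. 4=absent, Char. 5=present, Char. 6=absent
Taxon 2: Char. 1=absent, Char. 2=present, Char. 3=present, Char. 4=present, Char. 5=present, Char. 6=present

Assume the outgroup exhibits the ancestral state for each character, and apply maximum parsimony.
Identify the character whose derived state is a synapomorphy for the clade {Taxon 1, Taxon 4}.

Char. 6

Character polarity is set by the outgroup: the derived state is whichever differs from the outgroup's state, so for Char. 4, Char. 6 the derived state is 'absent', and for the remaining characters it is 'present'.
Char. 1: derived state 'present' in Taxon 1, Taxon 4, and Taxon 5 only — synapomorphy for {Taxon 1, Taxon 4, Taxon 5}.
Char. 2 (derived state 'present') is shared by Taxon 2 and Taxon 6 — a synapomorphy uniting that clade.
Char. 3 (state 'present') occurs in Taxon 2 and Taxon 4 but conflicts with the nesting implied by the other characters — most parsimoniously interpreted as homoplasy.
Char. 4: derived state 'absent' in Taxon 4 only — an autapomorphy, so it tells us nothing about relationships among taxa.
All ingroup taxa share the derived state 'present' for Char. 5; it defines the ingroup but does not resolve relationships within it.
Char. 6 (derived state 'absent') is shared by Taxon 1 and Taxon 4 — a synapomorphy uniting that clade.
Most parsimonious ingroup topology: (((Taxon 4,Taxon 1),Taxon 5),(Taxon 2,Taxon 6)).
The clade {Taxon 1, Taxon 4} is supported by Char. 6: its derived state 'absent' occurs in exactly those taxa and in no other taxon (including the outgroup).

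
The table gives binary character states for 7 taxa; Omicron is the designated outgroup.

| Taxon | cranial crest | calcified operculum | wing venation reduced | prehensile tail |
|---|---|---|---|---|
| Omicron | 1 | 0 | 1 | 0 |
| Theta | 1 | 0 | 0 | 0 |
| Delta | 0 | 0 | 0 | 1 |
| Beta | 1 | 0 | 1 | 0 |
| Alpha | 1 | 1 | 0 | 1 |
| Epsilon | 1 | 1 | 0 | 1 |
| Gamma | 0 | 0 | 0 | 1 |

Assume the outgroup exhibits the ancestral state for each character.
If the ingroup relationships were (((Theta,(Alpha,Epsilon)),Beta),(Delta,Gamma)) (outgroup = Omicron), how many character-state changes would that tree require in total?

Map each character onto (((Theta,(Alpha,Epsilon)),Beta),(Delta,Gamma)) (rooted by Omicron) and count the minimum state changes it requires (Fitch parsimony):
cranial crest: 1; calcified operculum: 1; wing venation reduced: 2; prehensile tail: 2.
Total tree length = 6.

6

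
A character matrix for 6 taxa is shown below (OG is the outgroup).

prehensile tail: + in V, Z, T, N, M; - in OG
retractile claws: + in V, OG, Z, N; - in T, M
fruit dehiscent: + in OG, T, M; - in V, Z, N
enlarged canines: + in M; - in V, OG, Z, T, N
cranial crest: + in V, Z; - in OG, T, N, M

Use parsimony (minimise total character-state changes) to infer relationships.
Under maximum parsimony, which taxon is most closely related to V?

Z

Character polarity is set by the outgroup: the derived state is whichever differs from the outgroup's state, so for retractile claws, fruit dehiscent the derived state is '-', and for the remaining characters it is '+'.
All ingroup taxa share the derived state '+' for prehensile tail; it defines the ingroup but does not resolve relationships within it.
retractile claws (derived state '-') is shared by M and T — a synapomorphy uniting that clade.
fruit dehiscent: derived state '-' in N, V, and Z only — synapomorphy for {N, V, Z}.
enlarged canines: derived state '+' in M only — an autapomorphy, so it tells us nothing about relationships among taxa.
Only V and Z show the derived state '+' for cranial crest, supporting them as a clade.
Most parsimonious ingroup topology: (((V,Z),N),(M,T)).
V and Z form a cherry on this tree, so they are sister taxa.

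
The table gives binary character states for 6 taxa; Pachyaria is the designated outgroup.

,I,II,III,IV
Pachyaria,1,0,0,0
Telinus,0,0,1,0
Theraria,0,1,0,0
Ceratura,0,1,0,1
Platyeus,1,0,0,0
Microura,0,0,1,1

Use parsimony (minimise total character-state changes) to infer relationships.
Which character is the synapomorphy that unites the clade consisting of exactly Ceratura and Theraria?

Character polarity is set by the outgroup: the derived state is whichever differs from the outgroup's state, so for I the derived state is '0', and for the remaining characters it is '1'.
I: derived state '0' in Ceratura, Microura, Telinus, and Theraria only — synapomorphy for {Ceratura, Microura, Telinus, Theraria}.
II: derived state '1' in Ceratura and Theraria only — synapomorphy for {Ceratura, Theraria}.
III: derived state '1' in Microura and Telinus only — synapomorphy for {Microura, Telinus}.
IV groups Ceratura and Microura, which is incompatible with the clades supported by the remaining characters; treating it as convergent (homoplasy) costs fewer steps than any alternative tree.
Most parsimonious ingroup topology: (((Telinus,Microura),(Theraria,Ceratura)),Platyeus).
The clade {Ceratura, Theraria} is supported by II: its derived state '1' occurs in exactly those taxa and in no other taxon (including the outgroup).

II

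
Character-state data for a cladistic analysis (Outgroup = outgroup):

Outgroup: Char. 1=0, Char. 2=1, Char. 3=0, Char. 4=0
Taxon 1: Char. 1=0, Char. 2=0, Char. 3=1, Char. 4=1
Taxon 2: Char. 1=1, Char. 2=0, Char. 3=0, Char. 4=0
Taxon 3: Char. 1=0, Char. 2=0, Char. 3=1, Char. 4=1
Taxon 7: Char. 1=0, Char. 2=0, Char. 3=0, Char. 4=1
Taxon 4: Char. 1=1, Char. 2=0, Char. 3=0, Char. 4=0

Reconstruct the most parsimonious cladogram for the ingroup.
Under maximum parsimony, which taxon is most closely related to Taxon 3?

Character polarity is set by the outgroup: the derived state is whichever differs from the outgroup's state, so for Char. 2 the derived state is '0', and for the remaining characters it is '1'.
Char. 1 (derived state '1') is shared by Taxon 2 and Taxon 4 — a synapomorphy uniting that clade.
Char. 2 (derived state '0') is shared by all ingroup taxa — unites the whole ingroup.
Only Taxon 1 and Taxon 3 show the derived state '1' for Char. 3, supporting them as a clade.
Only Taxon 1, Taxon 3, and Taxon 7 show the derived state '1' for Char. 4, supporting them as a clade.
Most parsimonious ingroup topology: (((Taxon 1,Taxon 3),Taxon 7),(Taxon 2,Taxon 4)).
Taxon 3 and Taxon 1 form a cherry on this tree, so they are sister taxa.

Taxon 1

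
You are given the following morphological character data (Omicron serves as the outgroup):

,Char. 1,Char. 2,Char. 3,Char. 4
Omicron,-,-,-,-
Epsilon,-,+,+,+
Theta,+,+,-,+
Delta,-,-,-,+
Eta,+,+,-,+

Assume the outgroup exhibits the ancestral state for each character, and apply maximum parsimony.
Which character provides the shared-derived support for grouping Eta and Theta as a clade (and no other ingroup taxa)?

Char. 1

The outgroup has state '-' for every character, so '+' is the derived state throughout.
Only Eta and Theta show the derived state '+' for Char. 1, supporting them as a clade.
Only Epsilon, Eta, and Theta show the derived state '+' for Char. 2, supporting them as a clade.
Char. 3 (derived state '+') is unique to Epsilon (autapomorphy; uninformative for grouping).
Char. 4 (derived state '+') is shared by all ingroup taxa — unites the whole ingroup.
Most parsimonious ingroup topology: ((Epsilon,(Theta,Eta)),Delta).
The clade {Eta, Theta} is supported by Char. 1: its derived state '+' occurs in exactly those taxa and in no other taxon (including the outgroup).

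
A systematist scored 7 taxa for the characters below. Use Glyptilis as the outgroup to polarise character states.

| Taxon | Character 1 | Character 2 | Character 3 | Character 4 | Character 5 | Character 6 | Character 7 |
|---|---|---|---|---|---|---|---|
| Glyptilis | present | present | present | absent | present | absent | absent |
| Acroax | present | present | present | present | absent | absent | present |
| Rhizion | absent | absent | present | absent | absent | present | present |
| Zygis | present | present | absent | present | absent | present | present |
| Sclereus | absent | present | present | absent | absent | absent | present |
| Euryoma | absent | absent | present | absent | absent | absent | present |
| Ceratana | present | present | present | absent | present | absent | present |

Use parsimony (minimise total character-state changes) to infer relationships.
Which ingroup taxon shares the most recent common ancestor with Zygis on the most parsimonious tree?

Character polarity is set by the outgroup: the derived state is whichever differs from the outgroup's state, so for Character 1, Character 2, Character 3, Character 5 the derived state is 'absent', and for the remaining characters it is 'present'.
Character 1 (derived state 'absent') is shared by Euryoma, Rhizion, and Sclereus — a synapomorphy uniting that clade.
Character 2 (derived state 'absent') is shared by Euryoma and Rhizion — a synapomorphy uniting that clade.
Character 3 (derived state 'absent') is unique to Zygis (autapomorphy; uninformative for grouping).
Only Acroax and Zygis show the derived state 'present' for Character 4, supporting them as a clade.
Character 5 (derived state 'absent') is shared by Acroax, Euryoma, Rhizion, Sclereus, and Zygis — a synapomorphy uniting that clade.
Character 6 (state 'present') occurs in Rhizion and Zygis but conflicts with the nesting implied by the other characters — most parsimoniously interpreted as homoplasy.
All ingroup taxa share the derived state 'present' for Character 7; it defines the ingroup but does not resolve relationships within it.
Most parsimonious ingroup topology: (((Acroax,Zygis),((Rhizion,Euryoma),Sclereus)),Ceratana).
Zygis and Acroax form a cherry on this tree, so they are sister taxa.

Acroax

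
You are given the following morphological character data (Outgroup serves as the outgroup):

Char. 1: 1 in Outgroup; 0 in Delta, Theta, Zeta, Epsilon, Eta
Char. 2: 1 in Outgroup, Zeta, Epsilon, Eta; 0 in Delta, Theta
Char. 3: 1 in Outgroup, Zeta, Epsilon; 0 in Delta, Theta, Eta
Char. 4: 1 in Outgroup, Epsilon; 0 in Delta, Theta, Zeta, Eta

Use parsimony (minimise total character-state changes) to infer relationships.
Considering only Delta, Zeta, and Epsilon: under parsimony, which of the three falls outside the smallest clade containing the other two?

Epsilon

The outgroup has state '1' for every character, so '0' is the derived state throughout.
Char. 1 (derived state '0') is shared by all ingroup taxa — unites the whole ingroup.
Char. 2 (derived state '0') is shared by Delta and Theta — a synapomorphy uniting that clade.
Only Delta, Eta, and Theta show the derived state '0' for Char. 3, supporting them as a clade.
Char. 4 (derived state '0') is shared by Delta, Eta, Theta, and Zeta — a synapomorphy uniting that clade.
Most parsimonious ingroup topology: ((((Delta,Theta),Eta),Zeta),Epsilon).
Delta and Zeta share a more recent common ancestor with each other than either does with Epsilon, so Epsilon is the least closely related of the three.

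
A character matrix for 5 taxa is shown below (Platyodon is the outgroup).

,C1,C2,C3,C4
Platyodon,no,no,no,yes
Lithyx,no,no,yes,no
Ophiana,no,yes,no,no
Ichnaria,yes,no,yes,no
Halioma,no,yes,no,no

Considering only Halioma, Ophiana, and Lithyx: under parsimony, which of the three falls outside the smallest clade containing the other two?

Character polarity is set by the outgroup: the derived state is whichever differs from the outgroup's state, so for C4 the derived state is 'no', and for the remaining characters it is 'yes'.
C1 (derived state 'yes') is unique to Ichnaria (autapomorphy; uninformative for grouping).
C2 (derived state 'yes') is shared by Halioma and Ophiana — a synapomorphy uniting that clade.
C3 (derived state 'yes') is shared by Ichnaria and Lithyx — a synapomorphy uniting that clade.
C4 (derived state 'no') is shared by all ingroup taxa — unites the whole ingroup.
Most parsimonious ingroup topology: ((Lithyx,Ichnaria),(Ophiana,Halioma)).
Ophiana and Halioma share a more recent common ancestor with each other than either does with Lithyx, so Lithyx is the least closely related of the three.

Lithyx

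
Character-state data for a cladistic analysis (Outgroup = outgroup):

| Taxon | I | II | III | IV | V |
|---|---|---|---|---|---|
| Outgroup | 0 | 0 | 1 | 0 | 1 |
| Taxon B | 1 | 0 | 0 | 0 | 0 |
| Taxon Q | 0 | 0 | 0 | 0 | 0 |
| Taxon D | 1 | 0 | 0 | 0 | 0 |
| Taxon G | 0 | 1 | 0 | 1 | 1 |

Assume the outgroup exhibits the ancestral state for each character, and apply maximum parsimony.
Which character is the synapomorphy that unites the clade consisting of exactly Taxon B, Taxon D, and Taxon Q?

Character polarity is set by the outgroup: the derived state is whichever differs from the outgroup's state, so for III, V the derived state is '0', and for the remaining characters it is '1'.
I (derived state '1') is shared by Taxon B and Taxon D — a synapomorphy uniting that clade.
II: derived state '1' in Taxon G only — an autapomorphy, so it tells us nothing about relationships among taxa.
All ingroup taxa share the derived state '0' for III; it defines the ingroup but does not resolve relationships within it.
IV (derived state '1') is unique to Taxon G (autapomorphy; uninformative for grouping).
Only Taxon B, Taxon D, and Taxon Q show the derived state '0' for V, supporting them as a clade.
Most parsimonious ingroup topology: ((Taxon Q,(Taxon B,Taxon D)),Taxon G).
The clade {Taxon B, Taxon D, Taxon Q} is supported by V: its derived state '0' occurs in exactly those taxa and in no other taxon (including the outgroup).

V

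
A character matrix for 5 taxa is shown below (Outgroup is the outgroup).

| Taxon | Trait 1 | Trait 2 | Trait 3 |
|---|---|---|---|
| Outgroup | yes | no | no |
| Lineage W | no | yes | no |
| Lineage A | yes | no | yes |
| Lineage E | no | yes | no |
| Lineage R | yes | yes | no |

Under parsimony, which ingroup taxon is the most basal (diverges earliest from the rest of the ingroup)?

Lineage A

Character polarity is set by the outgroup: the derived state is whichever differs from the outgroup's state, so for Trait 1 the derived state is 'no', and for the remaining characters it is 'yes'.
Only Lineage E and Lineage W show the derived state 'no' for Trait 1, supporting them as a clade.
Trait 2 (derived state 'yes') is shared by Lineage E, Lineage R, and Lineage W — a synapomorphy uniting that clade.
Trait 3: derived state 'yes' in Lineage A only — an autapomorphy, so it tells us nothing about relationships among taxa.
Most parsimonious ingroup topology: (((Lineage W,Lineage E),Lineage R),Lineage A).
Lineage A is sister to the clade containing all other ingroup taxa, so it is the earliest-diverging (most basal) ingroup lineage.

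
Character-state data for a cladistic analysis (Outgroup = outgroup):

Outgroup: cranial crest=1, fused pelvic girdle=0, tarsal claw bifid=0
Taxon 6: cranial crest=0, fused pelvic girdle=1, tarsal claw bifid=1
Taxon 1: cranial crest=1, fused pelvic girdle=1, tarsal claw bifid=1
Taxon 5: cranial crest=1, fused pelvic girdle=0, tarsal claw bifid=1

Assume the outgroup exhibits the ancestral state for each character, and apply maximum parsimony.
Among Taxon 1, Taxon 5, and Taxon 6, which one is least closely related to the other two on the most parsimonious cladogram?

Taxon 5

Character polarity is set by the outgroup: the derived state is whichever differs from the outgroup's state, so for cranial crest the derived state is '0', and for the remaining characters it is '1'.
cranial crest (derived state '0') is unique to Taxon 6 (autapomorphy; uninformative for grouping).
fused pelvic girdle (derived state '1') is shared by Taxon 1 and Taxon 6 — a synapomorphy uniting that clade.
tarsal claw bifid (derived state '1') is shared by all ingroup taxa — unites the whole ingroup.
Most parsimonious ingroup topology: ((Taxon 6,Taxon 1),Taxon 5).
Taxon 1 and Taxon 6 share a more recent common ancestor with each other than either does with Taxon 5, so Taxon 5 is the least closely related of the three.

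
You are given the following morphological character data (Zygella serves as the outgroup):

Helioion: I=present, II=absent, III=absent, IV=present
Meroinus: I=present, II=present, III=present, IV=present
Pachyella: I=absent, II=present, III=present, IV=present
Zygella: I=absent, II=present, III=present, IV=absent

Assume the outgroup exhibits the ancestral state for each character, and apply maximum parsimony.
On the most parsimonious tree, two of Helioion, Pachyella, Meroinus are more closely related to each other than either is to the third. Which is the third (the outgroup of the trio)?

Pachyella

Character polarity is set by the outgroup: the derived state is whichever differs from the outgroup's state, so for II, III the derived state is 'absent', and for the remaining characters it is 'present'.
I (derived state 'present') is shared by Helioion and Meroinus — a synapomorphy uniting that clade.
II: derived state 'absent' in Helioion only — an autapomorphy, so it tells us nothing about relationships among taxa.
III (derived state 'absent') is unique to Helioion (autapomorphy; uninformative for grouping).
IV (derived state 'present') is shared by all ingroup taxa — unites the whole ingroup.
Most parsimonious ingroup topology: ((Helioion,Meroinus),Pachyella).
Meroinus and Helioion share a more recent common ancestor with each other than either does with Pachyella, so Pachyella is the least closely related of the three.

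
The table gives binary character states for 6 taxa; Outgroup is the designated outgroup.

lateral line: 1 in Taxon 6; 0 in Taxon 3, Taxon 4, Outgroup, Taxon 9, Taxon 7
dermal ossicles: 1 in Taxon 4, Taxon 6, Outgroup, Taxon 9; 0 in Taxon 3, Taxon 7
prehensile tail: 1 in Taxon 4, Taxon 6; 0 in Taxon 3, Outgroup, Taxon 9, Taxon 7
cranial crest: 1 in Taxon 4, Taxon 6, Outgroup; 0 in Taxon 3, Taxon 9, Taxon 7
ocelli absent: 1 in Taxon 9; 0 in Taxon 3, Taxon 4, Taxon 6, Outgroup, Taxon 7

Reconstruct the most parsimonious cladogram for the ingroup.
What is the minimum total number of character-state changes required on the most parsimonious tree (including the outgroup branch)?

Character polarity is set by the outgroup: the derived state is whichever differs from the outgroup's state, so for dermal ossicles, cranial crest the derived state is '0', and for the remaining characters it is '1'.
lateral line: derived state '1' in Taxon 6 only — an autapomorphy, so it tells us nothing about relationships among taxa.
Only Taxon 3 and Taxon 7 show the derived state '0' for dermal ossicles, supporting them as a clade.
prehensile tail (derived state '1') is shared by Taxon 4 and Taxon 6 — a synapomorphy uniting that clade.
cranial crest: derived state '0' in Taxon 3, Taxon 7, and Taxon 9 only — synapomorphy for {Taxon 3, Taxon 7, Taxon 9}.
ocelli absent: derived state '1' in Taxon 9 only — an autapomorphy, so it tells us nothing about relationships among taxa.
Most parsimonious ingroup topology: ((Taxon 9,(Taxon 7,Taxon 3)),(Taxon 6,Taxon 4)).
Changes per character on this tree: lateral line: 1; dermal ossicles: 1; prehensile tail: 1; cranial crest: 1; ocelli absent: 1.
Total = 5.

5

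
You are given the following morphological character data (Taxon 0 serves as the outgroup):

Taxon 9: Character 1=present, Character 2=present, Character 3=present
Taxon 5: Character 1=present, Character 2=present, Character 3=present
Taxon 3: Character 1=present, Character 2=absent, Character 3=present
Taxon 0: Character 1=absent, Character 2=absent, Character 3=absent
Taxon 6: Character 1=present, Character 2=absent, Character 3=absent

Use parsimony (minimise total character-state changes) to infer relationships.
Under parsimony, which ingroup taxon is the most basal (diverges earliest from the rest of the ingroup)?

Taxon 6

The outgroup has state 'absent' for every character, so 'present' is the derived state throughout.
All ingroup taxa share the derived state 'present' for Character 1; it defines the ingroup but does not resolve relationships within it.
Only Taxon 5 and Taxon 9 show the derived state 'present' for Character 2, supporting them as a clade.
Character 3: derived state 'present' in Taxon 3, Taxon 5, and Taxon 9 only — synapomorphy for {Taxon 3, Taxon 5, Taxon 9}.
Most parsimonious ingroup topology: (((Taxon 5,Taxon 9),Taxon 3),Taxon 6).
Taxon 6 is sister to the clade containing all other ingroup taxa, so it is the earliest-diverging (most basal) ingroup lineage.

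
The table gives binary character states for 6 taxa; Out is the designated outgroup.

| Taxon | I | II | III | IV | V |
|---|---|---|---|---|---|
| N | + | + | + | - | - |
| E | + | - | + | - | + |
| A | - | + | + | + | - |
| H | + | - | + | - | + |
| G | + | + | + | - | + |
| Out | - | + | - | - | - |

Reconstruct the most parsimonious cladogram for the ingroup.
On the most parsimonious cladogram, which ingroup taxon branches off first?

A

Character polarity is set by the outgroup: the derived state is whichever differs from the outgroup's state, so for II the derived state is '-', and for the remaining characters it is '+'.
I: derived state '+' in E, G, H, and N only — synapomorphy for {E, G, H, N}.
Only E and H show the derived state '-' for II, supporting them as a clade.
III (derived state '+') is shared by all ingroup taxa — unites the whole ingroup.
IV: derived state '+' in A only — an autapomorphy, so it tells us nothing about relationships among taxa.
Only E, G, and H show the derived state '+' for V, supporting them as a clade.
Most parsimonious ingroup topology: (((G,(E,H)),N),A).
A is sister to the clade containing all other ingroup taxa, so it is the earliest-diverging (most basal) ingroup lineage.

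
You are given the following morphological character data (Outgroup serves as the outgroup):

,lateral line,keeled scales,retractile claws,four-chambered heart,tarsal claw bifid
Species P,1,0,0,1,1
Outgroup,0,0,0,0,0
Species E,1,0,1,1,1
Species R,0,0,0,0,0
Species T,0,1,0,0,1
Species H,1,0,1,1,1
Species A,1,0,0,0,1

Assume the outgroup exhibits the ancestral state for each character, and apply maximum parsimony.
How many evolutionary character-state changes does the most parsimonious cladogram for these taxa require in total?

5

The outgroup has state '0' for every character, so '1' is the derived state throughout.
lateral line (derived state '1') is shared by Species A, Species E, Species H, and Species P — a synapomorphy uniting that clade.
keeled scales: derived state '1' in Species T only — an autapomorphy, so it tells us nothing about relationships among taxa.
retractile claws (derived state '1') is shared by Species E and Species H — a synapomorphy uniting that clade.
Only Species E, Species H, and Species P show the derived state '1' for four-chambered heart, supporting them as a clade.
Only Species A, Species E, Species H, Species P, and Species T show the derived state '1' for tarsal claw bifid, supporting them as a clade.
Most parsimonious ingroup topology: (Species R,(((Species P,(Species H,Species E)),Species A),Species T)).
Changes per character on this tree: lateral line: 1; keeled scales: 1; retractile claws: 1; four-chambered heart: 1; tarsal claw bifid: 1.
Total = 5.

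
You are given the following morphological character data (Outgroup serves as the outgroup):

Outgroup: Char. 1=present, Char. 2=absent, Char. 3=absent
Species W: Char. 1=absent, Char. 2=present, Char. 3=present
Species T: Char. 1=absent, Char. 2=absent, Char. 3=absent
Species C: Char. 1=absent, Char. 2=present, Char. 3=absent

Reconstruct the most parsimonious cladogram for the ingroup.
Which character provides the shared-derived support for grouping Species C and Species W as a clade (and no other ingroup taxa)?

Character polarity is set by the outgroup: the derived state is whichever differs from the outgroup's state, so for Char. 1 the derived state is 'absent', and for the remaining characters it is 'present'.
Char. 1 (derived state 'absent') is shared by all ingroup taxa — unites the whole ingroup.
Only Species C and Species W show the derived state 'present' for Char. 2, supporting them as a clade.
Char. 3: derived state 'present' in Species W only — an autapomorphy, so it tells us nothing about relationships among taxa.
Most parsimonious ingroup topology: ((Species W,Species C),Species T).
The clade {Species C, Species W} is supported by Char. 2: its derived state 'present' occurs in exactly those taxa and in no other taxon (including the outgroup).

Char. 2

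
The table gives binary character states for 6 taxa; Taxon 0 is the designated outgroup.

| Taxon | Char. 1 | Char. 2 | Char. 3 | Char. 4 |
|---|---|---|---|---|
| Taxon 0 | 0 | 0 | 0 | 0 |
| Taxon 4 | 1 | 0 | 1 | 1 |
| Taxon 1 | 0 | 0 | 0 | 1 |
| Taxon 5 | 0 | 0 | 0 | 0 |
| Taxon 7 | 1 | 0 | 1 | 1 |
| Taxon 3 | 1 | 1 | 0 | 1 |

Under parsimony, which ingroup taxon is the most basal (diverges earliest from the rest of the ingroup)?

The outgroup has state '0' for every character, so '1' is the derived state throughout.
Char. 1: derived state '1' in Taxon 3, Taxon 4, and Taxon 7 only — synapomorphy for {Taxon 3, Taxon 4, Taxon 7}.
Char. 2 (derived state '1') is unique to Taxon 3 (autapomorphy; uninformative for grouping).
Char. 3: derived state '1' in Taxon 4 and Taxon 7 only — synapomorphy for {Taxon 4, Taxon 7}.
Only Taxon 1, Taxon 3, Taxon 4, and Taxon 7 show the derived state '1' for Char. 4, supporting them as a clade.
Most parsimonious ingroup topology: ((((Taxon 4,Taxon 7),Taxon 3),Taxon 1),Taxon 5).
Taxon 5 is sister to the clade containing all other ingroup taxa, so it is the earliest-diverging (most basal) ingroup lineage.

Taxon 5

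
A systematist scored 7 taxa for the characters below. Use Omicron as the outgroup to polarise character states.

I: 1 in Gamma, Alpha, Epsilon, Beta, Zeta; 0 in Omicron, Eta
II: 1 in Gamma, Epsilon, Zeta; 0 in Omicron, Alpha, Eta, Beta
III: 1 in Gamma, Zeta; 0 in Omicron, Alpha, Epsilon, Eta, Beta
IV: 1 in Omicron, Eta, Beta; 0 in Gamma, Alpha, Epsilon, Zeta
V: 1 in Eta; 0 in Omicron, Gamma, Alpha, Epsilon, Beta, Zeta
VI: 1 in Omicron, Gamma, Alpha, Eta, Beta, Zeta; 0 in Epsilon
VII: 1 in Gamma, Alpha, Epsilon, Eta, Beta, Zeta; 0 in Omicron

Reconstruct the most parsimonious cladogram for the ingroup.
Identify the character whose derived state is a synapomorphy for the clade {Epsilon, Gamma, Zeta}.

II

Character polarity is set by the outgroup: the derived state is whichever differs from the outgroup's state, so for IV, VI the derived state is '0', and for the remaining characters it is '1'.
Only Alpha, Beta, Epsilon, Gamma, and Zeta show the derived state '1' for I, supporting them as a clade.
II: derived state '1' in Epsilon, Gamma, and Zeta only — synapomorphy for {Epsilon, Gamma, Zeta}.
Only Gamma and Zeta show the derived state '1' for III, supporting them as a clade.
IV: derived state '0' in Alpha, Epsilon, Gamma, and Zeta only — synapomorphy for {Alpha, Epsilon, Gamma, Zeta}.
V (derived state '1') is unique to Eta (autapomorphy; uninformative for grouping).
VI (derived state '0') is unique to Epsilon (autapomorphy; uninformative for grouping).
VII (derived state '1') is shared by all ingroup taxa — unites the whole ingroup.
Most parsimonious ingroup topology: (((((Gamma,Zeta),Epsilon),Alpha),Beta),Eta).
The clade {Epsilon, Gamma, Zeta} is supported by II: its derived state '1' occurs in exactly those taxa and in no other taxon (including the outgroup).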